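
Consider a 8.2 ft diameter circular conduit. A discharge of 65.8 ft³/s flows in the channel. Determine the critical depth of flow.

At critical depth, Q² T / (g A³) = 1, i.e. A³/T = Q²/g = 65.8²/32.2 = 134.5.
Try y = 1.59 ft: A³/T = 57.4 — too small.
Try y = 2.36 ft: A³/T = 268 — too large.
Try y = 1.98 ft: A³/T = 135.3 — matches.

y_c = 1.98 ft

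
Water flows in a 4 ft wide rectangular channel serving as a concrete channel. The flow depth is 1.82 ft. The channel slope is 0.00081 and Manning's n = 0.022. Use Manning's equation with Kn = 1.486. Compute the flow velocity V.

Flow area A = b·y = 4 × 1.82 = 7.28 ft². Wetted perimeter P = b + 2y = 4 + 2×1.82 = 7.64 ft.
Hydraulic radius R = A/P = 7.28/7.64 = 0.9529 ft.
From Manning's equation, V = (1.486/n) R^(2/3) S^(1/2) = (1.486/0.022) × 0.9529^(2/3) × 0.00081^(1/2) = 1.86 ft/s.

V = 1.86 ft/s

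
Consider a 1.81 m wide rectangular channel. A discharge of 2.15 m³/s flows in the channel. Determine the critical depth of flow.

For a rectangular channel, critical depth y_c = (q²/g)^(1/3) where q = Q/b = 2.15/1.81 = 1.188 m²/s.
So y_c = (1.188²/9.81)^(1/3) = 0.524 m.

y_c = 0.524 m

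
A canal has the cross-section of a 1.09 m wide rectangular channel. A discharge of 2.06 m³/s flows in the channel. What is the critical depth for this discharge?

For a rectangular channel, critical depth y_c = (q²/g)^(1/3) where q = Q/b = 2.06/1.09 = 1.89 m²/s.
So y_c = (1.89²/9.81)^(1/3) = 0.714 m.

y_c = 0.714 m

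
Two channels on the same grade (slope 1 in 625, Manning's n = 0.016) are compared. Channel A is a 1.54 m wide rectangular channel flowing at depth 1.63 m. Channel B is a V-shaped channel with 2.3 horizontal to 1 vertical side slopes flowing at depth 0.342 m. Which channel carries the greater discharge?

Channel A: Flow area A = b·y = 1.54 × 1.63 = 2.51 m². Wetted perimeter P = b + 2y = 1.54 + 2×1.63 = 4.8 m. Hydraulic radius R = A/P = 2.51/4.8 = 0.523 m. Q_A = (1/0.016)·2.51·0.523^(2/3)·√0.0016 = 4.073 m³/s.
Channel B: For a triangular section with side slope z = 2.3: A = zy² = 2.3×0.342² = 0.269 m²; P = 2y√(1+z²) = 2×0.342×2.508 = 1.715 m. Hydraulic radius R = A/P = 0.269/1.715 = 0.1568 m. Q_B = (1/0.016)·0.269·0.1568^(2/3)·√0.0016 = 0.1956 m³/s.
Q_A = 4.073 m³/s vs Q_B = 0.1956 m³/s, so channel A carries more.

channel A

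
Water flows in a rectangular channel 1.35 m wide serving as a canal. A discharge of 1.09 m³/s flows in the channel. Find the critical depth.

y_c = 0.405 m

For a rectangular channel, critical depth y_c = (q²/g)^(1/3) where q = Q/b = 1.09/1.35 = 0.8074 m²/s.
So y_c = (0.8074²/9.81)^(1/3) = 0.405 m.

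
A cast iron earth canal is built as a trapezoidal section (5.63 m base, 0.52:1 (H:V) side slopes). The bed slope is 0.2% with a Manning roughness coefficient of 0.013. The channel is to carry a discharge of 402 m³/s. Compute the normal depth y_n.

y_n = 6.44 m

Manning's equation rearranged: A R^(2/3) = nQ / (1·√S) = 0.013 × 402 / (√0.002) = 116.9.
Try y = 7.08 m: A R^(2/3) = 138.8 — high.
Try y = 5.1 m: A R^(2/3) = 77.1 — low.
Try y = 6.44 m: A R^(2/3) = 116.8 — ≈ 116.9.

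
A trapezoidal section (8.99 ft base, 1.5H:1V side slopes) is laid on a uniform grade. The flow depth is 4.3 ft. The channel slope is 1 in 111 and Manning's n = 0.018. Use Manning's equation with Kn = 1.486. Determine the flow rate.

Q = 1010 ft³/s

With bottom width b = 8.99 ft and side slope z = 1.5: A = (b + zy)y = (8.99 + 1.5×4.3)×4.3 = 66.39 ft²; P = b + 2y√(1+z²) = 8.99 + 2×4.3×1.803 = 24.49 ft.
Hydraulic radius R = A/P = 66.39/24.49 = 2.711 ft.
Manning's equation: Q = (1.486/n) A R^(2/3) S^(1/2) = (1.486/0.018) × 66.39 × 2.711^(2/3) × 0.009009^(1/2) = 1010 ft³/s.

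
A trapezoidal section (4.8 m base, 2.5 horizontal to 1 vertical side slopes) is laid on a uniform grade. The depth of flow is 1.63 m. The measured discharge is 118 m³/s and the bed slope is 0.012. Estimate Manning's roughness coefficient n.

n = 0.014

With bottom width b = 4.8 m and side slope z = 2.5: A = (b + zy)y = (4.8 + 2.5×1.63)×1.63 = 14.47 m²; P = b + 2y√(1+z²) = 4.8 + 2×1.63×2.693 = 13.58 m.
Hydraulic radius R = A/P = 14.47/13.58 = 1.065 m.
Rearranging Manning's equation: n = (1/Q) A R^(2/3) S^(1/2) = (1/118) × 14.47 × 1.065^(2/3) × √0.012 = 0.014.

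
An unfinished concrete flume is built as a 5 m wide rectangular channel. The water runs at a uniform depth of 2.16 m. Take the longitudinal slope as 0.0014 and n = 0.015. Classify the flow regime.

subcritical

Flow area A = b·y = 5 × 2.16 = 10.8 m². Wetted perimeter P = b + 2y = 5 + 2×2.16 = 9.32 m.
Hydraulic radius R = A/P = 10.8/9.32 = 1.159 m.
V = (1/n) R^(2/3) √S = (1/0.015) × 1.159^(2/3) × √0.0014 = 2.752 m/s. Hydraulic depth D_h = A/T = 10.8/5 = 2.16 m.
Froude number Fr = V/√(g·D_h) = 2.752/√(9.81×2.16) = 0.598, which is less than 1, so the flow is subcritical.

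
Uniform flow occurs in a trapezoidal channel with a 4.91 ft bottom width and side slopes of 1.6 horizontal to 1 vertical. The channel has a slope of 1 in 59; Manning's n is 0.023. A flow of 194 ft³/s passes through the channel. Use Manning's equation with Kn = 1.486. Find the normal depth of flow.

Manning's equation rearranged: A R^(2/3) = nQ / (1.486·√S) = 0.023 × 194 / (1.486 × √0.01695) = 23.06.
At y = 1.7 ft: A R^(2/3) = 14.2 — low.
At y = 2.19 ft: A R^(2/3) = 23.05 — ≈ 23.06.

y_n = 2.19 ft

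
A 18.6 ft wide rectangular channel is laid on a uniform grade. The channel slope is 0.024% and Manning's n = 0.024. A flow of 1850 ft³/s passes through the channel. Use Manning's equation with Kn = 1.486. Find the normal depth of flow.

Manning's equation rearranged: A R^(2/3) = nQ / (1.486·√S) = 0.024 × 1850 / (1.486 × √0.00024) = 1929.
At y = 23.7 ft: A R^(2/3) = 1563 — low.
At y = 32.8 ft: A R^(2/3) = 2284 — high.
At y = 28.3 ft: A R^(2/3) = 1926 — close enough.

y_n = 28.3 ft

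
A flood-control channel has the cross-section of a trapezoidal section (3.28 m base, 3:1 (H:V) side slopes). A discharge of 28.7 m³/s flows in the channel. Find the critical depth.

y_c = 1.35 m

At critical depth, Q² T / (g A³) = 1, i.e. A³/T = Q²/g = 28.7²/9.81 = 83.96.
Try y = 1.08 m: A³/T = 35.77 — low.
Try y = 1.71 m: A³/T = 219.7 — high.
Try y = 1.35 m: A³/T = 85.15 — ≈ 83.96.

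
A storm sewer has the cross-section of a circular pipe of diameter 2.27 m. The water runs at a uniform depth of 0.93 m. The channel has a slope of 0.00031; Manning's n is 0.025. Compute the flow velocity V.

V = 0.441 m/s

For a circular section of diameter D = 2.27 m at depth y = 0.93 m, the central angle is θ = 2 arccos(1 − 2y/D) = 2.778 rad. Then A = (D²/8)(θ − sin θ) = 1.561 m² and P = Dθ/2 = 3.153 m.
Hydraulic radius R = A/P = 1.561/3.153 = 0.4949 m.
From Manning's equation, V = (1/n) R^(2/3) S^(1/2) = (1/0.025) × 0.4949^(2/3) × 0.00031^(1/2) = 0.441 m/s.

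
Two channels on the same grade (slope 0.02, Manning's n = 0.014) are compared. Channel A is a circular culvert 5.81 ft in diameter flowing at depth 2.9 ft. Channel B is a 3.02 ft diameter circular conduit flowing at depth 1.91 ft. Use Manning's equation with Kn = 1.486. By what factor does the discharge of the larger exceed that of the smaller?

3.93

Channel A: For a circular section of diameter D = 5.81 ft at depth y = 2.9 ft, the central angle is θ = 2 arccos(1 − 2y/D) = 3.138 rad. Then A = (D²/8)(θ − sin θ) = 13.23 ft² and P = Dθ/2 = 9.116 ft. Hydraulic radius R = A/P = 13.23/9.116 = 1.451 ft. Q_A = (1.486/0.014)·13.23·1.451^(2/3)·√0.02 = 254.5 ft³/s.
Channel B: For a circular section of diameter D = 3.02 ft at depth y = 1.91 ft, the central angle is θ = 2 arccos(1 − 2y/D) = 3.678 rad. Then A = (D²/8)(θ − sin θ) = 4.775 ft² and P = Dθ/2 = 5.553 ft. Hydraulic radius R = A/P = 4.775/5.553 = 0.8599 ft. Q_B = (1.486/0.014)·4.775·0.8599^(2/3)·√0.02 = 64.82 ft³/s.
The larger discharge is 254.5 ft³/s and the smaller is 64.82 ft³/s; the ratio is 3.93.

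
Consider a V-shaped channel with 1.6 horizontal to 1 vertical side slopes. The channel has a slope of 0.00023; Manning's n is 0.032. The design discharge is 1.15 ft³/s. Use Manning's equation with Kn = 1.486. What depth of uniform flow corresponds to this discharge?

Manning's equation rearranged: A R^(2/3) = nQ / (1.486·√S) = 0.032 × 1.15 / (1.486 × √0.00023) = 1.633.
At y = 0.964 ft: A R^(2/3) = 0.8189 — low.
At y = 1.37 ft: A R^(2/3) = 2.091 — high.
At y = 1.25 ft: A R^(2/3) = 1.637 — matches.

y_n = 1.25 ft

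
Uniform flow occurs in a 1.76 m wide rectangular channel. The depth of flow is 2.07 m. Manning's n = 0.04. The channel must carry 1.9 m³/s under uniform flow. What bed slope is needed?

S = 0.000828

Flow area A = b·y = 1.76 × 2.07 = 3.643 m². Wetted perimeter P = b + 2y = 1.76 + 2×2.07 = 5.9 m.
Hydraulic radius R = A/P = 3.643/5.9 = 0.6175 m.
From Manning's equation, S = [nQ / (1 A R^(2/3))]² = [0.04 × 1.9 / (1 × 3.643 × 0.6175^(2/3))]² = 0.000828.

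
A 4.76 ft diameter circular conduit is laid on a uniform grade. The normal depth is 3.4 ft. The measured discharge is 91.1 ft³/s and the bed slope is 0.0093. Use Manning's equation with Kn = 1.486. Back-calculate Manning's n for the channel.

n = 0.027

For a circular section of diameter D = 4.76 ft at depth y = 3.4 ft, the central angle is θ = 2 arccos(1 − 2y/D) = 4.027 rad. Then A = (D²/8)(θ − sin θ) = 13.6 ft² and P = Dθ/2 = 9.585 ft.
Hydraulic radius R = A/P = 13.6/9.585 = 1.419 ft.
Rearranging Manning's equation: n = (1.486/Q) A R^(2/3) S^(1/2) = (1.486/91.1) × 13.6 × 1.419^(2/3) × √0.0093 = 0.027.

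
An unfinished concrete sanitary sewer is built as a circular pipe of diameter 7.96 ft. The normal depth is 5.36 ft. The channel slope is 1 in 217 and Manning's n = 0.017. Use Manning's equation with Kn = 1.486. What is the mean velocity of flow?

For a circular section of diameter D = 7.96 ft at depth y = 5.36 ft, the central angle is θ = 2 arccos(1 − 2y/D) = 3.85 rad. Then A = (D²/8)(θ − sin θ) = 35.64 ft² and P = Dθ/2 = 15.32 ft.
Hydraulic radius R = A/P = 35.64/15.32 = 2.326 ft.
From Manning's equation, V = (1.486/n) R^(2/3) S^(1/2) = (1.486/0.017) × 2.326^(2/3) × 0.004608^(1/2) = 10.4 ft/s.

V = 10.4 ft/s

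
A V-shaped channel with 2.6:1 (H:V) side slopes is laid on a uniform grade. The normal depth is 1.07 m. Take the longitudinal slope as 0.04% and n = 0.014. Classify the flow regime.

subcritical

For a triangular section with side slope z = 2.6: A = zy² = 2.6×1.07² = 2.977 m²; P = 2y√(1+z²) = 2×1.07×2.786 = 5.961 m.
Hydraulic radius R = A/P = 2.977/5.961 = 0.4993 m.
V = (1/n) R^(2/3) √S = (1/0.014) × 0.4993^(2/3) × √0.0004 = 0.8992 m/s. Hydraulic depth D_h = A/T = 2.977/5.564 = 0.535 m.
Froude number Fr = V/√(g·D_h) = 0.8992/√(9.81×0.535) = 0.392, which is less than 1, so the flow is subcritical.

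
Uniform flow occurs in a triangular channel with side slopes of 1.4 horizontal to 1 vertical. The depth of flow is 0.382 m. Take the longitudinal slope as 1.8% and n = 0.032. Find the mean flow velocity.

V = 1.21 m/s

For a triangular section with side slope z = 1.4: A = zy² = 1.4×0.382² = 0.2043 m²; P = 2y√(1+z²) = 2×0.382×1.72 = 1.314 m.
Hydraulic radius R = A/P = 0.2043/1.314 = 0.1554 m.
From Manning's equation, V = (1/n) R^(2/3) S^(1/2) = (1/0.032) × 0.1554^(2/3) × 0.018^(1/2) = 1.21 m/s.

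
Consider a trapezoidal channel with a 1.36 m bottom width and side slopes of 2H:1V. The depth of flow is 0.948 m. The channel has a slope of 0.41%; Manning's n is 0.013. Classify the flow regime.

supercritical

With bottom width b = 1.36 m and side slope z = 2: A = (b + zy)y = (1.36 + 2×0.948)×0.948 = 3.087 m²; P = b + 2y√(1+z²) = 1.36 + 2×0.948×2.236 = 5.6 m.
Hydraulic radius R = A/P = 3.087/5.6 = 0.5512 m.
V = (1/n) R^(2/3) √S = (1/0.013) × 0.5512^(2/3) × √0.0041 = 3.311 m/s. Hydraulic depth D_h = A/T = 3.087/5.152 = 0.5991 m.
Froude number Fr = V/√(g·D_h) = 3.311/√(9.81×0.5991) = 1.37, which is greater than 1, so the flow is supercritical.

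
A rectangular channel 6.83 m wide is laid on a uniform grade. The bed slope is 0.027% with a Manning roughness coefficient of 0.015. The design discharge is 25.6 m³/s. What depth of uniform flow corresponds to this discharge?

Manning's equation rearranged: A R^(2/3) = nQ / (1·√S) = 0.015 × 25.6 / (√0.00027) = 23.37.
Trying y = 2.34 m: A R^(2/3) = 19.89 — too small.
Trying y = 3 m: A R^(2/3) = 28 — too large.
Trying y = 2.63 m: A R^(2/3) = 23.39 — matches.

y_n = 2.63 m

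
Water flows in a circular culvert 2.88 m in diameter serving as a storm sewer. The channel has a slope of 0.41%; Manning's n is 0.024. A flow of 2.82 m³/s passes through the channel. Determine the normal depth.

Manning's equation rearranged: A R^(2/3) = nQ / (1·√S) = 0.024 × 2.82 / (√0.0041) = 1.057.
Trying y = 0.736 m: A R^(2/3) = 0.7487 — too small.
Trying y = 1.03 m: A R^(2/3) = 1.433 — too large.
Trying y = 0.878 m: A R^(2/3) = 1.057 — matches.

y_n = 0.878 m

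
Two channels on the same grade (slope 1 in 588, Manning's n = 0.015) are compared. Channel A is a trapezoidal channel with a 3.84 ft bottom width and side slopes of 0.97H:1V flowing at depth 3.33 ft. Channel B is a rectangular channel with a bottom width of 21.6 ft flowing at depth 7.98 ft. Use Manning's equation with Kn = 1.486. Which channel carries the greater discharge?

channel B

Channel A: With bottom width b = 3.84 ft and side slope z = 0.97: A = (b + zy)y = (3.84 + 0.97×3.33)×3.33 = 23.54 ft²; P = b + 2y√(1+z²) = 3.84 + 2×3.33×1.393 = 13.12 ft. Hydraulic radius R = A/P = 23.54/13.12 = 1.795 ft. Q_A = (1.486/0.015)·23.54·1.795^(2/3)·√0.001701 = 142 ft³/s.
Channel B: Flow area A = b·y = 21.6 × 7.98 = 172.4 ft². Wetted perimeter P = b + 2y = 21.6 + 2×7.98 = 37.56 ft. Hydraulic radius R = A/P = 172.4/37.56 = 4.589 ft. Q_B = (1.486/0.015)·172.4·4.589^(2/3)·√0.001701 = 1945 ft³/s.
Q_A = 142 ft³/s vs Q_B = 1945 ft³/s, so channel B carries more.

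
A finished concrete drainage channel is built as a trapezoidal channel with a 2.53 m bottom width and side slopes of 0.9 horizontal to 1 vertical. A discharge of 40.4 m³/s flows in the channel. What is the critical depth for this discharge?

y_c = 2.26 m

At critical depth, Q² T / (g A³) = 1, i.e. A³/T = Q²/g = 40.4²/9.81 = 166.4.
Try y = 2.63 m: A³/T = 294.1 — too large.
Try y = 2.26 m: A³/T = 166.3 — ≈ 166.4.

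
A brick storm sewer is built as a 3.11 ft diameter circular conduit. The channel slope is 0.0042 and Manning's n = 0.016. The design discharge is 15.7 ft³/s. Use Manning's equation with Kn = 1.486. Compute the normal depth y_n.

y_n = 1.38 ft

Manning's equation rearranged: A R^(2/3) = nQ / (1.486·√S) = 0.016 × 15.7 / (1.486 × √0.0042) = 2.608.
Trying y = 0.983 ft: A R^(2/3) = 1.391 — short.
Trying y = 1.58 ft: A R^(2/3) = 3.299 — over.
Trying y = 1.38 ft: A R^(2/3) = 2.61 — matches.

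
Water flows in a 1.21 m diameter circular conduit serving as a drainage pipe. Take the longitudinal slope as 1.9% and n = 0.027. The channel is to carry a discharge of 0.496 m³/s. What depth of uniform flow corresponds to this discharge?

y_n = 0.355 m

Manning's equation rearranged: A R^(2/3) = nQ / (1·√S) = 0.027 × 0.496 / (√0.019) = 0.09716.
Try y = 0.445 m: A R^(2/3) = 0.1495 — too large.
Try y = 0.355 m: A R^(2/3) = 0.09718 — matches.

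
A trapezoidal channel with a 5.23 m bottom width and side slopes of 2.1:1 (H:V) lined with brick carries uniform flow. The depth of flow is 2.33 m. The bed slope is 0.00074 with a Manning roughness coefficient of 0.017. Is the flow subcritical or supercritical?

With bottom width b = 5.23 m and side slope z = 2.1: A = (b + zy)y = (5.23 + 2.1×2.33)×2.33 = 23.59 m²; P = b + 2y√(1+z²) = 5.23 + 2×2.33×2.326 = 16.07 m.
Hydraulic radius R = A/P = 23.59/16.07 = 1.468 m.
V = (1/n) R^(2/3) √S = (1/0.017) × 1.468^(2/3) × √0.00074 = 2.067 m/s. Hydraulic depth D_h = A/T = 23.59/15.02 = 1.571 m.
Froude number Fr = V/√(g·D_h) = 2.067/√(9.81×1.571) = 0.526, which is less than 1, so the flow is subcritical.

subcritical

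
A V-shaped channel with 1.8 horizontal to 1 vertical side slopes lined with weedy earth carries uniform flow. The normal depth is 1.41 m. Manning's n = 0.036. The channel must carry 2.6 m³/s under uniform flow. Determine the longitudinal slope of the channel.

For a triangular section with side slope z = 1.8: A = zy² = 1.8×1.41² = 3.579 m²; P = 2y√(1+z²) = 2×1.41×2.059 = 5.807 m.
Hydraulic radius R = A/P = 3.579/5.807 = 0.6163 m.
From Manning's equation, S = [nQ / (1 A R^(2/3))]² = [0.036 × 2.6 / (1 × 3.579 × 0.6163^(2/3))]² = 0.0013.

S = 0.0013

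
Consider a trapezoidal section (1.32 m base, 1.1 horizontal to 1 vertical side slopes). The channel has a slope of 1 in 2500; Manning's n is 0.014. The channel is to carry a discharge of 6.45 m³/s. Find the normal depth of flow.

y_n = 1.64 m

Manning's equation rearranged: A R^(2/3) = nQ / (1·√S) = 0.014 × 6.45 / (√0.0004) = 4.515.
At y = 1.13 m: A R^(2/3) = 2.103 — short.
At y = 1.84 m: A R^(2/3) = 5.761 — over.
At y = 1.64 m: A R^(2/3) = 4.514 — close enough.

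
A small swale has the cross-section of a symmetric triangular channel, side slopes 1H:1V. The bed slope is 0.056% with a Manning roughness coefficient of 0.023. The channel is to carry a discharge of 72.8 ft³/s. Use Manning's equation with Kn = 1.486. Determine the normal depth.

y_n = 5.52 ft

Manning's equation rearranged: A R^(2/3) = nQ / (1.486·√S) = 0.023 × 72.8 / (1.486 × √0.00056) = 47.62.
Trying y = 6.21 ft: A R^(2/3) = 65.14 — too large.
Trying y = 4.53 ft: A R^(2/3) = 28.09 — too small.
Trying y = 5.52 ft: A R^(2/3) = 47.59 — matches.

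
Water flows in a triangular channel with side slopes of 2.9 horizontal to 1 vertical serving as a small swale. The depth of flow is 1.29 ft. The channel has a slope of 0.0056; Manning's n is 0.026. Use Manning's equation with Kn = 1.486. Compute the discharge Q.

For a triangular section with side slope z = 2.9: A = zy² = 2.9×1.29² = 4.826 ft²; P = 2y√(1+z²) = 2×1.29×3.068 = 7.914 ft.
Hydraulic radius R = A/P = 4.826/7.914 = 0.6098 ft.
Manning's equation: Q = (1.486/n) A R^(2/3) S^(1/2) = (1.486/0.026) × 4.826 × 0.6098^(2/3) × 0.0056^(1/2) = 14.8 ft³/s.

Q = 14.8 ft³/s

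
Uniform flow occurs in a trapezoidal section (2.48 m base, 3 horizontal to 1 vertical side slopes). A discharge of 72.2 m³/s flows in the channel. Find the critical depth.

y_c = 2.22 m

At critical depth, Q² T / (g A³) = 1, i.e. A³/T = Q²/g = 72.2²/9.81 = 531.4.
Trying y = 1.7 m: A³/T = 168.7 — short.
Trying y = 2.5 m: A³/T = 888.5 — over.
Trying y = 2.22 m: A³/T = 528.7 — matches.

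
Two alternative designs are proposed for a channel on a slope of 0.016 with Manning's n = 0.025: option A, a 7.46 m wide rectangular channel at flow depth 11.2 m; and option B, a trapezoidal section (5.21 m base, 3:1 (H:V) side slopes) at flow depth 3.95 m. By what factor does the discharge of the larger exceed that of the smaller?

Channel A: Flow area A = b·y = 7.46 × 11.2 = 83.55 m². Wetted perimeter P = b + 2y = 7.46 + 2×11.2 = 29.86 m. Hydraulic radius R = A/P = 83.55/29.86 = 2.798 m. Q_A = (1/0.025)·83.55·2.798^(2/3)·√0.016 = 839.4 m³/s.
Channel B: With bottom width b = 5.21 m and side slope z = 3: A = (b + zy)y = (5.21 + 3×3.95)×3.95 = 67.39 m²; P = b + 2y√(1+z²) = 5.21 + 2×3.95×3.162 = 30.19 m. Hydraulic radius R = A/P = 67.39/30.19 = 2.232 m. Q_B = (1/0.025)·67.39·2.232^(2/3)·√0.016 = 582.3 m³/s.
The larger discharge is 839.4 m³/s and the smaller is 582.3 m³/s; the ratio is 1.44.

1.44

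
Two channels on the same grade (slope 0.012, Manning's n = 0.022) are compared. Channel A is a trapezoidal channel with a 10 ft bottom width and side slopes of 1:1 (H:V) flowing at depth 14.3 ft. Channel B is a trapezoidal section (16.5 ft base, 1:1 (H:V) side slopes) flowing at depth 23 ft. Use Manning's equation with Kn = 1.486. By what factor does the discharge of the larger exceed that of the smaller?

Channel A: With bottom width b = 10 ft and side slope z = 1: A = (b + zy)y = (10 + 1×14.3)×14.3 = 347.5 ft²; P = b + 2y√(1+z²) = 10 + 2×14.3×1.414 = 50.45 ft. Hydraulic radius R = A/P = 347.5/50.45 = 6.888 ft. Q_A = (1.486/0.022)·347.5·6.888^(2/3)·√0.012 = 9308 ft³/s.
Channel B: With bottom width b = 16.5 ft and side slope z = 1: A = (b + zy)y = (16.5 + 1×23)×23 = 908.5 ft²; P = b + 2y√(1+z²) = 16.5 + 2×23×1.414 = 81.55 ft. Hydraulic radius R = A/P = 908.5/81.55 = 11.14 ft. Q_B = (1.486/0.022)·908.5·11.14^(2/3)·√0.012 = 33530 ft³/s.
The larger discharge is 33530 ft³/s and the smaller is 9308 ft³/s; the ratio is 3.6.

3.6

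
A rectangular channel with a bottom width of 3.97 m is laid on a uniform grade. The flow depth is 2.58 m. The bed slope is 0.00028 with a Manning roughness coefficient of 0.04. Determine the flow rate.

Q = 4.63 m³/s

Flow area A = b·y = 3.97 × 2.58 = 10.24 m². Wetted perimeter P = b + 2y = 3.97 + 2×2.58 = 9.13 m.
Hydraulic radius R = A/P = 10.24/9.13 = 1.122 m.
Manning's equation: Q = (1/n) A R^(2/3) S^(1/2) = (1/0.04) × 10.24 × 1.122^(2/3) × 0.00028^(1/2) = 4.63 m³/s.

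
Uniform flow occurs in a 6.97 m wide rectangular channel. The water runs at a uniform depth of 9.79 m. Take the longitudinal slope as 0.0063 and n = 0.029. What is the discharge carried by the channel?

Q = 350 m³/s

Flow area A = b·y = 6.97 × 9.79 = 68.24 m². Wetted perimeter P = b + 2y = 6.97 + 2×9.79 = 26.55 m.
Hydraulic radius R = A/P = 68.24/26.55 = 2.57 m.
Manning's equation: Q = (1/n) A R^(2/3) S^(1/2) = (1/0.029) × 68.24 × 2.57^(2/3) × 0.0063^(1/2) = 350 m³/s.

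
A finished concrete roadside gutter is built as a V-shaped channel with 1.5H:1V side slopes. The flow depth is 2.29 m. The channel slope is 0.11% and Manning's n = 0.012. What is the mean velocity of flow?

V = 2.68 m/s

For a triangular section with side slope z = 1.5: A = zy² = 1.5×2.29² = 7.866 m²; P = 2y√(1+z²) = 2×2.29×1.803 = 8.257 m.
Hydraulic radius R = A/P = 7.866/8.257 = 0.9527 m.
From Manning's equation, V = (1/n) R^(2/3) S^(1/2) = (1/0.012) × 0.9527^(2/3) × 0.0011^(1/2) = 2.68 m/s.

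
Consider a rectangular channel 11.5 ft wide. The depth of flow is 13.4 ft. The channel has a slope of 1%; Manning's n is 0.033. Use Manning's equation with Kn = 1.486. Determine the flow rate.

Flow area A = b·y = 11.5 × 13.4 = 154.1 ft². Wetted perimeter P = b + 2y = 11.5 + 2×13.4 = 38.3 ft.
Hydraulic radius R = A/P = 154.1/38.3 = 4.023 ft.
Manning's equation: Q = (1.486/n) A R^(2/3) S^(1/2) = (1.486/0.033) × 154.1 × 4.023^(2/3) × 0.01^(1/2) = 1760 ft³/s.

Q = 1760 ft³/s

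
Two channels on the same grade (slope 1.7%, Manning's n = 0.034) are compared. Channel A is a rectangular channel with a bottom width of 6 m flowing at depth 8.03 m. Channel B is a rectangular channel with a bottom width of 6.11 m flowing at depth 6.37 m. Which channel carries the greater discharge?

Channel A: Flow area A = b·y = 6 × 8.03 = 48.18 m². Wetted perimeter P = b + 2y = 6 + 2×8.03 = 22.06 m. Hydraulic radius R = A/P = 48.18/22.06 = 2.184 m. Q_A = (1/0.034)·48.18·2.184^(2/3)·√0.017 = 311 m³/s.
Channel B: Flow area A = b·y = 6.11 × 6.37 = 38.92 m². Wetted perimeter P = b + 2y = 6.11 + 2×6.37 = 18.85 m. Hydraulic radius R = A/P = 38.92/18.85 = 2.065 m. Q_B = (1/0.034)·38.92·2.065^(2/3)·√0.017 = 242 m³/s.
Q_A = 311 m³/s vs Q_B = 242 m³/s, so channel A carries more.

channel A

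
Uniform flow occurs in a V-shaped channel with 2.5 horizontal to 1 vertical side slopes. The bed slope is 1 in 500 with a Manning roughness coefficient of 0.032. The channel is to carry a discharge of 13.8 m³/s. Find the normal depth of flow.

y_n = 2.03 m

Manning's equation rearranged: A R^(2/3) = nQ / (1·√S) = 0.032 × 13.8 / (√0.002) = 9.874.
At y = 1.73 m: A R^(2/3) = 6.465 — short.
At y = 2.03 m: A R^(2/3) = 9.903 — matches.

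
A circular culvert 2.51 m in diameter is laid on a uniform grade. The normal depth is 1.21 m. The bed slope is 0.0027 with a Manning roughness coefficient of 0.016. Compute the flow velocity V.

For a circular section of diameter D = 2.51 m at depth y = 1.21 m, the central angle is θ = 2 arccos(1 − 2y/D) = 3.07 rad. Then A = (D²/8)(θ − sin θ) = 2.361 m² and P = Dθ/2 = 3.853 m.
Hydraulic radius R = A/P = 2.361/3.853 = 0.6129 m.
From Manning's equation, V = (1/n) R^(2/3) S^(1/2) = (1/0.016) × 0.6129^(2/3) × 0.0027^(1/2) = 2.34 m/s.

V = 2.34 m/s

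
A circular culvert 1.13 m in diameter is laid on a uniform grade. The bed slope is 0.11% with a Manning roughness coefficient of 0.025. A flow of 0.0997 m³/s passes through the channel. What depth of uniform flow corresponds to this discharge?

Manning's equation rearranged: A R^(2/3) = nQ / (1·√S) = 0.025 × 0.0997 / (√0.0011) = 0.07515.
Trying y = 0.218 m: A R^(2/3) = 0.03515 — low.
Trying y = 0.397 m: A R^(2/3) = 0.1143 — high.
Trying y = 0.319 m: A R^(2/3) = 0.07513 — matches.

y_n = 0.319 m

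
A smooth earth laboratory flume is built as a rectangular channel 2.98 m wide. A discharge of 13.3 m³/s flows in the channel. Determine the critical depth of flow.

y_c = 1.27 m

For a rectangular channel, critical depth y_c = (q²/g)^(1/3) where q = Q/b = 13.3/2.98 = 4.463 m²/s.
So y_c = (4.463²/9.81)^(1/3) = 1.27 m.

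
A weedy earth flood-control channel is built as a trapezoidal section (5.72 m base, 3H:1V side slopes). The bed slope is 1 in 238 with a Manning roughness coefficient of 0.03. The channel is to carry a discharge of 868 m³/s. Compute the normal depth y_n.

y_n = 6.67 m

Manning's equation rearranged: A R^(2/3) = nQ / (1·√S) = 0.03 × 868 / (√0.004202) = 401.7.
Try y = 5.41 m: A R^(2/3) = 245.6 — low.
Try y = 8.35 m: A R^(2/3) = 688.8 — high.
Try y = 6.67 m: A R^(2/3) = 401.8 — close enough.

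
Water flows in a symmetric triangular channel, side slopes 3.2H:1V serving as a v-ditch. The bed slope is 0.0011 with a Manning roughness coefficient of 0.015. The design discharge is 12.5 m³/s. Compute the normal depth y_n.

Manning's equation rearranged: A R^(2/3) = nQ / (1·√S) = 0.015 × 12.5 / (√0.0011) = 5.653.
Try y = 1.24 m: A R^(2/3) = 3.468 — low.
Try y = 1.81 m: A R^(2/3) = 9.509 — high.
Try y = 1.49 m: A R^(2/3) = 5.66 — matches.

y_n = 1.49 m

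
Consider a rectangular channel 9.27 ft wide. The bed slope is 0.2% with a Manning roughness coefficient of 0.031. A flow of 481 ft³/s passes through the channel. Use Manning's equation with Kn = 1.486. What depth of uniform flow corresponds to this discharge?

Manning's equation rearranged: A R^(2/3) = nQ / (1.486·√S) = 0.031 × 481 / (1.486 × √0.002) = 224.4.
Trying y = 9.19 ft: A R^(2/3) = 180.4 — short.
Trying y = 12.7 ft: A R^(2/3) = 266 — over.
Trying y = 11 ft: A R^(2/3) = 224.2 — matches.

y_n = 11 ft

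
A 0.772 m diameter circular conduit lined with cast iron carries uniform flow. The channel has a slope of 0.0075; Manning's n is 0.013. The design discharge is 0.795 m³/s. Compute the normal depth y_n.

Manning's equation rearranged: A R^(2/3) = nQ / (1·√S) = 0.013 × 0.795 / (√0.0075) = 0.1193.
At y = 0.63 m: A R^(2/3) = 0.1557 — over.
At y = 0.371 m: A R^(2/3) = 0.07304 — short.
At y = 0.505 m: A R^(2/3) = 0.1193 — close enough.

y_n = 0.505 m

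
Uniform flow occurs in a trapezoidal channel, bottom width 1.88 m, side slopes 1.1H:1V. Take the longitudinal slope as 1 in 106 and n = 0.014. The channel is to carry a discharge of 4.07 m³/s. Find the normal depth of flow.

y_n = 0.486 m

Manning's equation rearranged: A R^(2/3) = nQ / (1·√S) = 0.014 × 4.07 / (√0.009434) = 0.5866.
Trying y = 0.409 m: A R^(2/3) = 0.4344 — low.
Trying y = 0.563 m: A R^(2/3) = 0.7587 — high.
Trying y = 0.486 m: A R^(2/3) = 0.5861 — close enough.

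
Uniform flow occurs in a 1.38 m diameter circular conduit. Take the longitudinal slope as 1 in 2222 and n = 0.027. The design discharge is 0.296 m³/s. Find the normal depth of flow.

y_n = 0.7 m

Manning's equation rearranged: A R^(2/3) = nQ / (1·√S) = 0.027 × 0.296 / (√0.00045) = 0.3767.
Trying y = 0.503 m: A R^(2/3) = 0.2088 — low.
Trying y = 0.888 m: A R^(2/3) = 0.5485 — high.
Trying y = 0.7 m: A R^(2/3) = 0.3769 — close enough.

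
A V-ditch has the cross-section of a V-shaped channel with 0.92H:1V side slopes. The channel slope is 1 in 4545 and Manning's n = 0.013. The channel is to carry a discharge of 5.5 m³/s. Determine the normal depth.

y_n = 2.44 m

Manning's equation rearranged: A R^(2/3) = nQ / (1·√S) = 0.013 × 5.5 / (√0.00022) = 4.82.
Trying y = 2.02 m: A R^(2/3) = 2.914 — low.
Trying y = 2.75 m: A R^(2/3) = 6.633 — high.
Trying y = 2.44 m: A R^(2/3) = 4.822 — matches.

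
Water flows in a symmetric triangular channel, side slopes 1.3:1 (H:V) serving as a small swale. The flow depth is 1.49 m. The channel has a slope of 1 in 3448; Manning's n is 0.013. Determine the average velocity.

V = 0.922 m/s

For a triangular section with side slope z = 1.3: A = zy² = 1.3×1.49² = 2.886 m²; P = 2y√(1+z²) = 2×1.49×1.64 = 4.888 m.
Hydraulic radius R = A/P = 2.886/4.888 = 0.5905 m.
From Manning's equation, V = (1/n) R^(2/3) S^(1/2) = (1/0.013) × 0.5905^(2/3) × 0.00029^(1/2) = 0.922 m/s.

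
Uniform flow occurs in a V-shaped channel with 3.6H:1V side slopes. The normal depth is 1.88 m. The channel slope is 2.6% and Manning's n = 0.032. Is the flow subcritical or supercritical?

For a triangular section with side slope z = 3.6: A = zy² = 3.6×1.88² = 12.72 m²; P = 2y√(1+z²) = 2×1.88×3.736 = 14.05 m.
Hydraulic radius R = A/P = 12.72/14.05 = 0.9057 m.
V = (1/n) R^(2/3) √S = (1/0.032) × 0.9057^(2/3) × √0.026 = 4.717 m/s. Hydraulic depth D_h = A/T = 12.72/13.54 = 0.94 m.
Froude number Fr = V/√(g·D_h) = 4.717/√(9.81×0.94) = 1.55, which is greater than 1, so the flow is supercritical.

supercritical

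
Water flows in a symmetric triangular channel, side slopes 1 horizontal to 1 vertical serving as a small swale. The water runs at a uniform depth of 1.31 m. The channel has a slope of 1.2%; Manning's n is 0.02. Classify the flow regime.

supercritical

For a triangular section with side slope z = 1: A = zy² = 1×1.31² = 1.716 m²; P = 2y√(1+z²) = 2×1.31×1.414 = 3.705 m.
Hydraulic radius R = A/P = 1.716/3.705 = 0.4632 m.
V = (1/n) R^(2/3) √S = (1/0.02) × 0.4632^(2/3) × √0.012 = 3.279 m/s. Hydraulic depth D_h = A/T = 1.716/2.62 = 0.655 m.
Froude number Fr = V/√(g·D_h) = 3.279/√(9.81×0.655) = 1.29, which is greater than 1, so the flow is supercritical.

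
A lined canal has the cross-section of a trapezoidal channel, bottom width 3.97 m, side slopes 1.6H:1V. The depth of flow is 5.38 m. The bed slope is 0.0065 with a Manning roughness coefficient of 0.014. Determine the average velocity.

V = 11.4 m/s

With bottom width b = 3.97 m and side slope z = 1.6: A = (b + zy)y = (3.97 + 1.6×5.38)×5.38 = 67.67 m²; P = b + 2y√(1+z²) = 3.97 + 2×5.38×1.887 = 24.27 m.
Hydraulic radius R = A/P = 67.67/24.27 = 2.788 m.
From Manning's equation, V = (1/n) R^(2/3) S^(1/2) = (1/0.014) × 2.788^(2/3) × 0.0065^(1/2) = 11.4 m/s.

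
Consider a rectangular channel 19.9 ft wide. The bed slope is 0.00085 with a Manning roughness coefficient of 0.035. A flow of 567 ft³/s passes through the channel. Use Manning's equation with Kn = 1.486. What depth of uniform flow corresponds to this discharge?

Manning's equation rearranged: A R^(2/3) = nQ / (1.486·√S) = 0.035 × 567 / (1.486 × √0.00085) = 458.1.
Trying y = 10.7 ft: A R^(2/3) = 635.5 — over.
Trying y = 5.87 ft: A R^(2/3) = 279 — short.
Trying y = 8.38 ft: A R^(2/3) = 457.8 — close enough.

y_n = 8.38 ft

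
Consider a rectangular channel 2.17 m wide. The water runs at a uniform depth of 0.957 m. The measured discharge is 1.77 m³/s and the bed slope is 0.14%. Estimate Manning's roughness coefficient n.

n = 0.028

Flow area A = b·y = 2.17 × 0.957 = 2.077 m². Wetted perimeter P = b + 2y = 2.17 + 2×0.957 = 4.084 m.
Hydraulic radius R = A/P = 2.077/4.084 = 0.5085 m.
Rearranging Manning's equation: n = (1/Q) A R^(2/3) S^(1/2) = (1/1.77) × 2.077 × 0.5085^(2/3) × √0.0014 = 0.028.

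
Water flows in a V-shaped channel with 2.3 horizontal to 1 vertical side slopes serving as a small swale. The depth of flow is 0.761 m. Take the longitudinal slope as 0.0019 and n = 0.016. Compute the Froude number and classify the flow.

For a triangular section with side slope z = 2.3: A = zy² = 2.3×0.761² = 1.332 m²; P = 2y√(1+z²) = 2×0.761×2.508 = 3.817 m.
Hydraulic radius R = A/P = 1.332/3.817 = 0.3489 m.
V = (1/n) R^(2/3) √S = (1/0.016) × 0.3489^(2/3) × √0.0019 = 1.35 m/s. Hydraulic depth D_h = A/T = 1.332/3.501 = 0.3805 m.
Froude number Fr = V/√(g·D_h) = 1.35/√(9.81×0.3805) = 0.699, which is less than 1, so the flow is subcritical.

subcritical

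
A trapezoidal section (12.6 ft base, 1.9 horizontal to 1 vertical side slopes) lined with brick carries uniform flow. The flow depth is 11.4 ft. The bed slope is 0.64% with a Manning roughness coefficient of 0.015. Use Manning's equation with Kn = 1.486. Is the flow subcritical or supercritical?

With bottom width b = 12.6 ft and side slope z = 1.9: A = (b + zy)y = (12.6 + 1.9×11.4)×11.4 = 390.6 ft²; P = b + 2y√(1+z²) = 12.6 + 2×11.4×2.147 = 61.55 ft.
Hydraulic radius R = A/P = 390.6/61.55 = 6.345 ft.
V = (1.486/n) R^(2/3) √S = (1.486/0.015) × 6.345^(2/3) × √0.0064 = 27.16 ft/s. Hydraulic depth D_h = A/T = 390.6/55.92 = 6.984 ft.
Froude number Fr = V/√(g·D_h) = 27.16/√(32.2×6.984) = 1.81, which is greater than 1, so the flow is supercritical.

supercritical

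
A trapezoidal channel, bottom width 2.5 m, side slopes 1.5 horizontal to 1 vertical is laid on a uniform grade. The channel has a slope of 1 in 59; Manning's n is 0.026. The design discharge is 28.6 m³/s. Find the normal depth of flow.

Manning's equation rearranged: A R^(2/3) = nQ / (1·√S) = 0.026 × 28.6 / (√0.01695) = 5.712.
At y = 1.72 m: A R^(2/3) = 8.762 — over.
At y = 1.39 m: A R^(2/3) = 5.712 — ≈ 5.712.

y_n = 1.39 m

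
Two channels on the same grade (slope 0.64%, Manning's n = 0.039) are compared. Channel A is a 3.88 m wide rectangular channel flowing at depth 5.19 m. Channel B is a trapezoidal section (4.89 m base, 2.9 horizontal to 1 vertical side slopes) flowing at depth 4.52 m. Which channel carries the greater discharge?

channel B

Channel A: Flow area A = b·y = 3.88 × 5.19 = 20.14 m². Wetted perimeter P = b + 2y = 3.88 + 2×5.19 = 14.26 m. Hydraulic radius R = A/P = 20.14/14.26 = 1.412 m. Q_A = (1/0.039)·20.14·1.412^(2/3)·√0.0064 = 51.99 m³/s.
Channel B: With bottom width b = 4.89 m and side slope z = 2.9: A = (b + zy)y = (4.89 + 2.9×4.52)×4.52 = 81.35 m²; P = b + 2y√(1+z²) = 4.89 + 2×4.52×3.068 = 32.62 m. Hydraulic radius R = A/P = 81.35/32.62 = 2.494 m. Q_B = (1/0.039)·81.35·2.494^(2/3)·√0.0064 = 306.9 m³/s.
Q_A = 51.99 m³/s vs Q_B = 306.9 m³/s, so channel B carries more.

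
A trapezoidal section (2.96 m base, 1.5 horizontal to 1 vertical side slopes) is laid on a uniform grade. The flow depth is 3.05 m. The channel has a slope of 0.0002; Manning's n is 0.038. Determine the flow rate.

With bottom width b = 2.96 m and side slope z = 1.5: A = (b + zy)y = (2.96 + 1.5×3.05)×3.05 = 22.98 m²; P = b + 2y√(1+z²) = 2.96 + 2×3.05×1.803 = 13.96 m.
Hydraulic radius R = A/P = 22.98/13.96 = 1.647 m.
Manning's equation: Q = (1/n) A R^(2/3) S^(1/2) = (1/0.038) × 22.98 × 1.647^(2/3) × 0.0002^(1/2) = 11.9 m³/s.

Q = 11.9 m³/s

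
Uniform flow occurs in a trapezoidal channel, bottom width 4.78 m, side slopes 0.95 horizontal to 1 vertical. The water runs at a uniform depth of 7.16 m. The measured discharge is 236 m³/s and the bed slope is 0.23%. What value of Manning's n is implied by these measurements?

With bottom width b = 4.78 m and side slope z = 0.95: A = (b + zy)y = (4.78 + 0.95×7.16)×7.16 = 82.93 m²; P = b + 2y√(1+z²) = 4.78 + 2×7.16×1.379 = 24.53 m.
Hydraulic radius R = A/P = 82.93/24.53 = 3.38 m.
Rearranging Manning's equation: n = (1/Q) A R^(2/3) S^(1/2) = (1/236) × 82.93 × 3.38^(2/3) × √0.0023 = 0.038.

n = 0.038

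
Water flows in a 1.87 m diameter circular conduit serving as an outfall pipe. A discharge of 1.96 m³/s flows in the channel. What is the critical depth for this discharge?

At critical depth, Q² T / (g A³) = 1, i.e. A³/T = Q²/g = 1.96²/9.81 = 0.3916.
At y = 0.787 m: A³/T = 0.7162 — over.
At y = 0.673 m: A³/T = 0.3924 — matches.

y_c = 0.673 m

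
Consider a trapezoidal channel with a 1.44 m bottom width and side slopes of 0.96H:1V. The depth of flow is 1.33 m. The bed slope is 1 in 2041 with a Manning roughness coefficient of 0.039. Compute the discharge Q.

With bottom width b = 1.44 m and side slope z = 0.96: A = (b + zy)y = (1.44 + 0.96×1.33)×1.33 = 3.613 m²; P = b + 2y√(1+z²) = 1.44 + 2×1.33×1.386 = 5.127 m.
Hydraulic radius R = A/P = 3.613/5.127 = 0.7047 m.
Manning's equation: Q = (1/n) A R^(2/3) S^(1/2) = (1/0.039) × 3.613 × 0.7047^(2/3) × 0.00049^(1/2) = 1.62 m³/s.

Q = 1.62 m³/s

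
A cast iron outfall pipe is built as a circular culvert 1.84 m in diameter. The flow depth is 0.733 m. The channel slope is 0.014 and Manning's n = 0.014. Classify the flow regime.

supercritical

For a circular section of diameter D = 1.84 m at depth y = 0.733 m, the central angle is θ = 2 arccos(1 − 2y/D) = 2.732 rad. Then A = (D²/8)(θ − sin θ) = 0.9878 m² and P = Dθ/2 = 2.514 m.
Hydraulic radius R = A/P = 0.9878/2.514 = 0.393 m.
V = (1/n) R^(2/3) √S = (1/0.014) × 0.393^(2/3) × √0.014 = 4.534 m/s. Hydraulic depth D_h = A/T = 0.9878/1.802 = 0.5483 m.
Froude number Fr = V/√(g·D_h) = 4.534/√(9.81×0.5483) = 1.96, which is greater than 1, so the flow is supercritical.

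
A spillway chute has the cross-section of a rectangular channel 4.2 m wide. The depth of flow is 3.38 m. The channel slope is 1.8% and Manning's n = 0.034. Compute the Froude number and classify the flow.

subcritical

Flow area A = b·y = 4.2 × 3.38 = 14.2 m². Wetted perimeter P = b + 2y = 4.2 + 2×3.38 = 10.96 m.
Hydraulic radius R = A/P = 14.2/10.96 = 1.295 m.
V = (1/n) R^(2/3) √S = (1/0.034) × 1.295^(2/3) × √0.018 = 4.689 m/s. Hydraulic depth D_h = A/T = 14.2/4.2 = 3.38 m.
Froude number Fr = V/√(g·D_h) = 4.689/√(9.81×3.38) = 0.814, which is less than 1, so the flow is subcritical.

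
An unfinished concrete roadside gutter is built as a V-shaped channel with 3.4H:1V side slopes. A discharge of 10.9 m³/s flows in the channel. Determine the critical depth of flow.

y_c = 1.16 m

At critical depth, Q² T / (g A³) = 1, i.e. A³/T = Q²/g = 10.9²/9.81 = 12.11.
At y = 1.48 m: A³/T = 41.04 — over.
At y = 0.997 m: A³/T = 5.694 — short.
At y = 1.16 m: A³/T = 12.14 — ≈ 12.11.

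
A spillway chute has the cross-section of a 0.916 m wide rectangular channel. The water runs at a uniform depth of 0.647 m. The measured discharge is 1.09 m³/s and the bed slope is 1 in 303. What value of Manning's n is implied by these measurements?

Flow area A = b·y = 0.916 × 0.647 = 0.5927 m². Wetted perimeter P = b + 2y = 0.916 + 2×0.647 = 2.21 m.
Hydraulic radius R = A/P = 0.5927/2.21 = 0.2682 m.
Rearranging Manning's equation: n = (1/Q) A R^(2/3) S^(1/2) = (1/1.09) × 0.5927 × 0.2682^(2/3) × √0.0033 = 0.013.

n = 0.013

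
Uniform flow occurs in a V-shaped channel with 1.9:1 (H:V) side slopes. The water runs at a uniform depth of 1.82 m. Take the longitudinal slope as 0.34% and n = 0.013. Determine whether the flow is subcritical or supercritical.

supercritical

For a triangular section with side slope z = 1.9: A = zy² = 1.9×1.82² = 6.294 m²; P = 2y√(1+z²) = 2×1.82×2.147 = 7.815 m.
Hydraulic radius R = A/P = 6.294/7.815 = 0.8053 m.
V = (1/n) R^(2/3) √S = (1/0.013) × 0.8053^(2/3) × √0.0034 = 3.882 m/s. Hydraulic depth D_h = A/T = 6.294/6.916 = 0.91 m.
Froude number Fr = V/√(g·D_h) = 3.882/√(9.81×0.91) = 1.3, which is greater than 1, so the flow is supercritical.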